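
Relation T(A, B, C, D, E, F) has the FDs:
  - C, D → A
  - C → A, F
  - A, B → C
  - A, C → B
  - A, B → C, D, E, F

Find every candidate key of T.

{C}⁺ = {A, B, C, D, E, F}, which is every attribute, so {C} is a candidate key.
{A, B}⁺ = {A, B, C, D, E, F}, which is every attribute, so {A, B} is a candidate key.
Any other superkey properly contains one of these, so there are no further candidate keys.

{A, B}, {C}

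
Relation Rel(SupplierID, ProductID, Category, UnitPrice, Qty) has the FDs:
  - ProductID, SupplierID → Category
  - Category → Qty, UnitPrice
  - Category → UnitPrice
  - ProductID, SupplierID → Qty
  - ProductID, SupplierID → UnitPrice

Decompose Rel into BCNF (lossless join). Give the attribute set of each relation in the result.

{Category, ProductID, SupplierID}; {Category, Qty, UnitPrice}

Candidate key of the original relation: {ProductID, SupplierID}.
Within {Category, ProductID, Qty, SupplierID, UnitPrice}: {Category}⁺ ∩ {Category, ProductID, Qty, SupplierID, UnitPrice} = {Category, Qty, UnitPrice}, not the whole set, so Category → Qty, UnitPrice violates BCNF; decompose into {Category, Qty, UnitPrice} and {Category, ProductID, SupplierID}.
{Category, Qty, UnitPrice} has no BCNF violation.
{Category, ProductID, SupplierID} has no BCNF violation.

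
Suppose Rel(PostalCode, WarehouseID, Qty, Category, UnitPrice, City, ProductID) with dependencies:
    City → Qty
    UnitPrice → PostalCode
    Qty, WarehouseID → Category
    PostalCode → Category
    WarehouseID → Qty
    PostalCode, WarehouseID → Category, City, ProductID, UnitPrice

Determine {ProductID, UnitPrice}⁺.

{Category, PostalCode, ProductID, UnitPrice}

Start with {ProductID, UnitPrice}.
UnitPrice → PostalCode applies; add {PostalCode} → now {PostalCode, ProductID, UnitPrice}.
PostalCode → Category applies; add {Category} → now {Category, PostalCode, ProductID, UnitPrice}.
No further FD applies.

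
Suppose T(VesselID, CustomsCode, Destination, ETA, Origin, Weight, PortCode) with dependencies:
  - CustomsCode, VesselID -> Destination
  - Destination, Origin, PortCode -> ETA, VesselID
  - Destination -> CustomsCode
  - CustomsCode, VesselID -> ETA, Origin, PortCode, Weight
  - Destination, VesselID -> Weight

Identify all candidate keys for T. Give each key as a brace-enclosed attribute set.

{CustomsCode, VesselID}, {Destination, Origin, PortCode}, {Destination, VesselID}

{CustomsCode, VesselID} is a candidate key since {CustomsCode, VesselID}⁺ = {CustomsCode, Destination, ETA, Origin, PortCode, VesselID, Weight} covers every attribute.
{Destination, VesselID} is a candidate key since {Destination, VesselID}⁺ = {CustomsCode, Destination, ETA, Origin, PortCode, VesselID, Weight} covers every attribute.
{Destination, Origin, PortCode} is a candidate key since {Destination, Origin, PortCode}⁺ = {CustomsCode, Destination, ETA, Origin, PortCode, VesselID, Weight} covers every attribute.
Any other superkey properly contains one of these, so there are no further candidate keys.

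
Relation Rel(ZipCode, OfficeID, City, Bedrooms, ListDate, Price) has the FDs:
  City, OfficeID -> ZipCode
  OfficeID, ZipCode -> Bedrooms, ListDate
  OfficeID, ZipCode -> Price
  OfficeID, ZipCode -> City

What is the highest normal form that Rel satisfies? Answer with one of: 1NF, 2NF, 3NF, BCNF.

Candidate keys: {City, OfficeID}, {OfficeID, ZipCode}. Prime attributes: {City, OfficeID, ZipCode}.
Each dependency's left side is a superkey — BCNF holds.

BCNF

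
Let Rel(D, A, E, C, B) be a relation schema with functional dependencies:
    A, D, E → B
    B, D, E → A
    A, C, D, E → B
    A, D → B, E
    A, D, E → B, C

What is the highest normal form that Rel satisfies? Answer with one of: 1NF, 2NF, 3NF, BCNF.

BCNF

Candidate keys: {A, D}, {B, D, E}. Prime attributes: {A, B, D, E}.
Each dependency's left side is a superkey — BCNF holds.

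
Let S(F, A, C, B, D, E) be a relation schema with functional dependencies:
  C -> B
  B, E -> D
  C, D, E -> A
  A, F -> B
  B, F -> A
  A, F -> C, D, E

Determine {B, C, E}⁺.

{A, B, C, D, E}

Start with {B, C, E}.
B, E -> D applies; add {D} → now {B, C, D, E}.
C, D, E -> A applies; add {A} → now {A, B, C, D, E}.
No further FD applies.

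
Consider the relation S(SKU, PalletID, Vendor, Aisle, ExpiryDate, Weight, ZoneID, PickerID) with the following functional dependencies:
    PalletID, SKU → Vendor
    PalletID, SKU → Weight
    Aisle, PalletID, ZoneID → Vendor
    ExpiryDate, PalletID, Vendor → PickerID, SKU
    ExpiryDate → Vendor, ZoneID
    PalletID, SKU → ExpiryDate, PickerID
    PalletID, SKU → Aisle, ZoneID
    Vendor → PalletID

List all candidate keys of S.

Closure of {ExpiryDate} is {Aisle, ExpiryDate, PalletID, PickerID, SKU, Vendor, Weight, ZoneID}, the whole schema; {ExpiryDate} is a candidate key.
Closure of {PalletID, SKU} is {Aisle, ExpiryDate, PalletID, PickerID, SKU, Vendor, Weight, ZoneID}, the whole schema; {PalletID, SKU} is a candidate key.
Closure of {SKU, Vendor} is {Aisle, ExpiryDate, PalletID, PickerID, SKU, Vendor, Weight, ZoneID}, the whole schema; {SKU, Vendor} is a candidate key.
No proper subset of any of these is a key, and no other minimal superkey exists.

{ExpiryDate}, {PalletID, SKU}, {SKU, Vendor}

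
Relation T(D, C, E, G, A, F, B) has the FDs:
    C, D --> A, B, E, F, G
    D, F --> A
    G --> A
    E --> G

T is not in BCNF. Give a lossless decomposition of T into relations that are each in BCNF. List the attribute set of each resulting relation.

Candidate key of the original relation: {C, D}.
Within {A, B, C, D, E, F, G}: {D, F}⁺ ∩ {A, B, C, D, E, F, G} = {A, D, F}, not the whole set, so D, F --> A violates BCNF; decompose into {A, D, F} and {B, C, D, E, F, G}.
{A, D, F}: every determinant is a superkey — BCNF.
Within {B, C, D, E, F, G}: {E}⁺ ∩ {B, C, D, E, F, G} = {E, G}, not the whole set, so E --> G violates BCNF; decompose into {E, G} and {B, C, D, E, F}.
{E, G}: every determinant is a superkey — BCNF.
{B, C, D, E, F}: every determinant is a superkey — BCNF.

{A, D, F}; {B, C, D, E, F}; {E, G}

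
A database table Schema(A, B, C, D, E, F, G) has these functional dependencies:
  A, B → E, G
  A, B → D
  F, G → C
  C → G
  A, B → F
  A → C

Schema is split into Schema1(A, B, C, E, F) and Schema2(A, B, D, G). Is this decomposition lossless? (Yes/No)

Yes

Schema1 ∩ Schema2 = {A, B}; its closure under F is {A, B, C, D, E, F, G}.
This includes all of Schema1, so the common attributes are a superkey of Schema1 — the join is lossless.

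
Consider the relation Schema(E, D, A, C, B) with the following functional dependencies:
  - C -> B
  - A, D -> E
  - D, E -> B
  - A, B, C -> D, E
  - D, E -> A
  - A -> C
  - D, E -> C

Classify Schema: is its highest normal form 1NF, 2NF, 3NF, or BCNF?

2NF

Candidate keys: {A}, {D, E}. Prime attributes: {A, D, E}.
C -> B: {C}⁺ = {B, C}, which is not all of the attributes, so the left side is not a superkey — BCNF is violated.
Because {B} is non-prime and the left side of C -> B is not a superkey, the relation is not in 3NF.
No proper subset of a key has a non-prime attribute in its closure, so there is no partial dependency; 2NF holds.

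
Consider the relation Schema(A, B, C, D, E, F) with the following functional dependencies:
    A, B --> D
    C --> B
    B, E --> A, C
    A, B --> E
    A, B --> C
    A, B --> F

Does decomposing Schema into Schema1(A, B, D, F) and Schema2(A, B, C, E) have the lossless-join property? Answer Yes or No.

Yes

Common attributes: {A, B}; their closure is {A, B, C, D, E, F}.
Since Schema1 ⊆ {A, B, C, D, E, F}, the intersection is a superkey of Schema1; the decomposition is lossless.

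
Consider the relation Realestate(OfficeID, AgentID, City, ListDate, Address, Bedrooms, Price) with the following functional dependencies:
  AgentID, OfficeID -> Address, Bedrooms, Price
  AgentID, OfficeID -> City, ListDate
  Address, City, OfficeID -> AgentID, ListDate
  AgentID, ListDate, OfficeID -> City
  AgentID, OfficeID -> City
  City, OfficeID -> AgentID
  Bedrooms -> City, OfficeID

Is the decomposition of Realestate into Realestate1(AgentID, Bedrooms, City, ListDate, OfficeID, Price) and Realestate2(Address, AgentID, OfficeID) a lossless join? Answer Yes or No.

Yes

The shared attributes are {AgentID, OfficeID} and {AgentID, OfficeID}⁺ = {Address, AgentID, Bedrooms, City, ListDate, OfficeID, Price}.
Realestate1 is contained in that closure, so Realestate1 ∩ Realestate2 -> Realestate1 holds and the join is lossless.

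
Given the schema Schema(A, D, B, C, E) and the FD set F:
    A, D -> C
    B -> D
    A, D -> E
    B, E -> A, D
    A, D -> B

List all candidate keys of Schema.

{A, B}, {A, D}, {B, E}

{A, B}⁺ = {A, B, C, D, E} — all of the relation — so {A, B} is a candidate key.
{A, D}⁺ = {A, B, C, D, E} — all of the relation — so {A, D} is a candidate key.
{B, E}⁺ = {A, B, C, D, E} — all of the relation — so {B, E} is a candidate key.
These are minimal and exhaustive — every other superkey contains one of them.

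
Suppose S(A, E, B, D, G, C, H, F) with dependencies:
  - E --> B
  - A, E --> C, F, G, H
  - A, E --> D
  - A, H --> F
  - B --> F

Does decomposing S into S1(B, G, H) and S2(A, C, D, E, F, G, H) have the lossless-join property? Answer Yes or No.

No

The shared attributes are {G, H} and {G, H}⁺ = {G, H}.
Neither S1 nor S2 is contained in that closure, so the decomposition is lossy.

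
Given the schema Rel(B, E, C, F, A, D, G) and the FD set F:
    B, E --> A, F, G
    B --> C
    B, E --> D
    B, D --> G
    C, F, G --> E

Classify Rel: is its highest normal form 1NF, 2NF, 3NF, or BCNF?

1NF

Candidate keys: {B, D, F}, {B, E}, {B, F, G}. Prime attributes: {B, D, E, F, G}.
B --> C breaks BCNF: {B}⁺ = {B, C}, so {B} is not a superkey.
Because {C} is non-prime and the left side of B --> C is not a superkey, the relation is not in 3NF.
{B} is a proper subset of the key {B, E}, and {B}⁺ contains the non-prime attribute {C} — a partial dependency, so 2NF is violated.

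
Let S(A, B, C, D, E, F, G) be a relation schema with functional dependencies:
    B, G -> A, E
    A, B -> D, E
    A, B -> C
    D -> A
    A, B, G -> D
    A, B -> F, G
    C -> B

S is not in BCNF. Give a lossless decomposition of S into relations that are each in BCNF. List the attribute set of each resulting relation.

{A, D}; {B, C}; {C, D, E, F, G}

Candidate keys of the original relation: {A, B}, {A, C}, {B, D}, {B, G}, {C, D}, {C, G}.
{A, B, C, D, E, F, G}: {D} determines {A, D} here but is not a superkey — split on D -> A, giving {A, D} and {B, C, D, E, F, G}.
{A, D}: every determinant is a superkey — BCNF.
{B, C, D, E, F, G}: {C} determines {B, C} here but is not a superkey — split on C -> B, giving {B, C} and {C, D, E, F, G}.
{B, C}: every determinant is a superkey — BCNF.
{C, D, E, F, G}: every determinant is a superkey — BCNF.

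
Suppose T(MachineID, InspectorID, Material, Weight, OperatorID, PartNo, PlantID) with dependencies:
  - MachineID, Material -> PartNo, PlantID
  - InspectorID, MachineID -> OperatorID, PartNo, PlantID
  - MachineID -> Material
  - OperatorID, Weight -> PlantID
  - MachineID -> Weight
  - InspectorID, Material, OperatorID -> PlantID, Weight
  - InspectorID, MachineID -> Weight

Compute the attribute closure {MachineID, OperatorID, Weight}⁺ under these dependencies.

{MachineID, Material, OperatorID, PartNo, PlantID, Weight}

Start with {MachineID, OperatorID, Weight}.
MachineID -> Material applies; add {Material} → now {MachineID, Material, OperatorID, Weight}.
OperatorID, Weight -> PlantID applies; add {PlantID} → now {MachineID, Material, OperatorID, PlantID, Weight}.
MachineID, Material -> PartNo, PlantID applies; add {PartNo} → now {MachineID, Material, OperatorID, PartNo, PlantID, Weight}.
No further FD applies.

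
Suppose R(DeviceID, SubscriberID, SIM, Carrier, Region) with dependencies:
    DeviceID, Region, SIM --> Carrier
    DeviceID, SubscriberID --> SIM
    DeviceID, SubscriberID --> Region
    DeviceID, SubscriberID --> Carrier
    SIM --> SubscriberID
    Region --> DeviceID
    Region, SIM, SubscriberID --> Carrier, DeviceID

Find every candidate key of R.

{DeviceID, SIM}, {DeviceID, SubscriberID}, {Region, SIM}, {Region, SubscriberID}

{DeviceID, SIM}⁺ = {Carrier, DeviceID, Region, SIM, SubscriberID}, which is every attribute, so {DeviceID, SIM} is a candidate key.
{DeviceID, SubscriberID}⁺ = {Carrier, DeviceID, Region, SIM, SubscriberID}, which is every attribute, so {DeviceID, SubscriberID} is a candidate key.
{Region, SIM}⁺ = {Carrier, DeviceID, Region, SIM, SubscriberID}, which is every attribute, so {Region, SIM} is a candidate key.
{Region, SubscriberID}⁺ = {Carrier, DeviceID, Region, SIM, SubscriberID}, which is every attribute, so {Region, SubscriberID} is a candidate key.
These are minimal and exhaustive — every other superkey contains one of them.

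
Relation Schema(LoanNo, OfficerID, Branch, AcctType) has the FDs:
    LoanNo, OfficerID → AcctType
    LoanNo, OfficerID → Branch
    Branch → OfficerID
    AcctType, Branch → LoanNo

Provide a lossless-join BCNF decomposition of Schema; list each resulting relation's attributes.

Candidate keys of the original relation: {AcctType, Branch}, {Branch, LoanNo}, {LoanNo, OfficerID}.
Within {AcctType, Branch, LoanNo, OfficerID}: {Branch}⁺ ∩ {AcctType, Branch, LoanNo, OfficerID} = {Branch, OfficerID}, not the whole set, so Branch → OfficerID violates BCNF; decompose into {Branch, OfficerID} and {AcctType, Branch, LoanNo}.
{Branch, OfficerID}: every determinant is a superkey — BCNF.
{AcctType, Branch, LoanNo}: every determinant is a superkey — BCNF.

{AcctType, Branch, LoanNo}; {Branch, OfficerID}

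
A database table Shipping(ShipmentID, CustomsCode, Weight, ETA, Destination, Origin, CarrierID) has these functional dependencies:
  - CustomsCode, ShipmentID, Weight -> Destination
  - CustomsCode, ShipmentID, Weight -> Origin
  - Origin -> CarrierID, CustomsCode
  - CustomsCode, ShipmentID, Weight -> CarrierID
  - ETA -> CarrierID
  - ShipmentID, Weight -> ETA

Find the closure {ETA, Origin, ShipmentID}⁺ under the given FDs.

Start with {ETA, Origin, ShipmentID}.
Origin -> CarrierID, CustomsCode applies; add {CarrierID, CustomsCode} → now {CarrierID, CustomsCode, ETA, Origin, ShipmentID}.
No further FD applies.

{CarrierID, CustomsCode, ETA, Origin, ShipmentID}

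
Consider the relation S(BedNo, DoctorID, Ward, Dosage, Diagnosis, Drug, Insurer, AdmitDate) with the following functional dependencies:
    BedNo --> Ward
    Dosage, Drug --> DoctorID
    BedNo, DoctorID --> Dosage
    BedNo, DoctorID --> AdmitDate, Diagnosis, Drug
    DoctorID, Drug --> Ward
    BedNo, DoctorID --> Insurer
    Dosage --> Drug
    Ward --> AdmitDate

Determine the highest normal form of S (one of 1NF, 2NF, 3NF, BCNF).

Candidate keys: {BedNo, DoctorID}, {BedNo, Dosage}. Prime attributes: {BedNo, DoctorID, Dosage}.
For BedNo --> Ward we have {BedNo}⁺ = {AdmitDate, BedNo, Ward}; {BedNo} is not a superkey, so BCNF fails.
BedNo --> Ward determines the non-prime attribute {Ward} from a non-superkey — 3NF is violated.
The proper key subset {BedNo} of {BedNo, DoctorID} determines non-prime {AdmitDate, Ward}, so the relation is not even in 2NF.

1NF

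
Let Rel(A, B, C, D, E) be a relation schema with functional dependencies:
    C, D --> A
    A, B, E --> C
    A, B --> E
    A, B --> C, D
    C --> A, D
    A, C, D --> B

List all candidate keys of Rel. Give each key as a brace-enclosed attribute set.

Closure of {C} is {A, B, C, D, E}, the whole schema; {C} is a candidate key.
Closure of {A, B} is {A, B, C, D, E}, the whole schema; {A, B} is a candidate key.
No proper subset of any of these is a key, and no other minimal superkey exists.

{A, B}, {C}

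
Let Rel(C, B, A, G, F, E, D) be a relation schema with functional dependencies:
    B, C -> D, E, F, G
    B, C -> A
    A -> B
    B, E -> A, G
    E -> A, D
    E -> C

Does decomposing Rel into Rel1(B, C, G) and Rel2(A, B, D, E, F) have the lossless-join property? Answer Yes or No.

No

Rel1 ∩ Rel2 = {B}; its closure under F is {B}.
The closure covers neither Rel1 nor Rel2 entirely; the join is not lossless.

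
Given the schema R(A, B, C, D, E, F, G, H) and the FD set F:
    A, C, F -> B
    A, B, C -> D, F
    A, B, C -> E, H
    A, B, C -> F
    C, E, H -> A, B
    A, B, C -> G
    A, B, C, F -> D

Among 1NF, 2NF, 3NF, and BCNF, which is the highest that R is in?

BCNF

Candidate keys: {A, B, C}, {A, C, F}, {C, E, H}. Prime attributes: {A, B, C, E, F, H}.
Each dependency's left side is a superkey — BCNF holds.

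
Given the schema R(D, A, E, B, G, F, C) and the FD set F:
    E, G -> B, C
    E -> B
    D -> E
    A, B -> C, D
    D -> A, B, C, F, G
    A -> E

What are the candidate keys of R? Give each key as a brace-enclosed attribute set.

{A}⁺ = {A, B, C, D, E, F, G} — all of the relation — so {A} is a candidate key.
{D}⁺ = {A, B, C, D, E, F, G} — all of the relation — so {D} is a candidate key.
No proper subset of any of these is a key, and no other minimal superkey exists.

{A}, {D}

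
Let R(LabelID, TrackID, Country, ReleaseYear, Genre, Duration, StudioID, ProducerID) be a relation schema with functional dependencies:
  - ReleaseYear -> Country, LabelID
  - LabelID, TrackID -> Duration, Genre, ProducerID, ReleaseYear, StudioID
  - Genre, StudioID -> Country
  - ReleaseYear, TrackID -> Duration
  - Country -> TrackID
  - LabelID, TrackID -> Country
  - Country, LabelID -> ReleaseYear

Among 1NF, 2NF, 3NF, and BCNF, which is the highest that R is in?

Candidate keys: {Country, LabelID}, {Genre, LabelID, StudioID}, {LabelID, TrackID}, {ReleaseYear}. Prime attributes: {Country, Genre, LabelID, ReleaseYear, StudioID, TrackID}.
Genre, StudioID -> Country: {Genre, StudioID}⁺ = {Country, Genre, StudioID, TrackID}, which is not all of the attributes, so the left side is not a superkey — BCNF is violated.
Its right-hand attributes {Country} are all prime, as are those of every other non-superkey FD — the relation is in 3NF.

3NF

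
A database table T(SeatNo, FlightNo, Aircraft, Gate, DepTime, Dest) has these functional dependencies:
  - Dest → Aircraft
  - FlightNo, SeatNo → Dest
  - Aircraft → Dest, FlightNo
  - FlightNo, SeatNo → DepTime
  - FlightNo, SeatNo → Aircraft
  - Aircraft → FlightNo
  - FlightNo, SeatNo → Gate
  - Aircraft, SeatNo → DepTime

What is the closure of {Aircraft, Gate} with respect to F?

{Aircraft, Dest, FlightNo, Gate}

Start with {Aircraft, Gate}.
Aircraft → Dest, FlightNo applies; add {Dest, FlightNo} → now {Aircraft, Dest, FlightNo, Gate}.
No further FD applies.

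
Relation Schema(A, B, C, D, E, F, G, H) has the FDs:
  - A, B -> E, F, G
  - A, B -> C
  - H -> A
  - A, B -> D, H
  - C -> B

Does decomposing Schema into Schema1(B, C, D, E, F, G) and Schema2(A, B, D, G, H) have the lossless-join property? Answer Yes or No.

No

Common attributes: {B, D, G}; their closure is {B, D, G}.
Schema1 ⊄ {B, D, G} and Schema2 ⊄ {B, D, G}, so the split is lossy.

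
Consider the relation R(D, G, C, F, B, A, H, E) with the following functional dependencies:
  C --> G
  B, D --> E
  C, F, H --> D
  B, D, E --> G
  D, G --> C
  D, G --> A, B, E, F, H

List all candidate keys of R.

Closure of {B, D} is {A, B, C, D, E, F, G, H}, the whole schema; {B, D} is a candidate key.
Closure of {C, D} is {A, B, C, D, E, F, G, H}, the whole schema; {C, D} is a candidate key.
Closure of {D, G} is {A, B, C, D, E, F, G, H}, the whole schema; {D, G} is a candidate key.
Closure of {C, F, H} is {A, B, C, D, E, F, G, H}, the whole schema; {C, F, H} is a candidate key.
No proper subset of any of these is a key, and no other minimal superkey exists.

{B, D}, {C, D}, {C, F, H}, {D, G}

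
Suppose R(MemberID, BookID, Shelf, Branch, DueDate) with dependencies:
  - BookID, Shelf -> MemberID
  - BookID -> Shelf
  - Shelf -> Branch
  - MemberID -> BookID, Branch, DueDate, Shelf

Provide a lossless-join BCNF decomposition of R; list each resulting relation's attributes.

Candidate keys of the original relation: {BookID}, {MemberID}.
Within {BookID, Branch, DueDate, MemberID, Shelf}: {Shelf}⁺ ∩ {BookID, Branch, DueDate, MemberID, Shelf} = {Branch, Shelf}, not the whole set, so Shelf -> Branch violates BCNF; decompose into {Branch, Shelf} and {BookID, DueDate, MemberID, Shelf}.
{Branch, Shelf} has no BCNF violation.
{BookID, DueDate, MemberID, Shelf} has no BCNF violation.

{BookID, DueDate, MemberID, Shelf}; {Branch, Shelf}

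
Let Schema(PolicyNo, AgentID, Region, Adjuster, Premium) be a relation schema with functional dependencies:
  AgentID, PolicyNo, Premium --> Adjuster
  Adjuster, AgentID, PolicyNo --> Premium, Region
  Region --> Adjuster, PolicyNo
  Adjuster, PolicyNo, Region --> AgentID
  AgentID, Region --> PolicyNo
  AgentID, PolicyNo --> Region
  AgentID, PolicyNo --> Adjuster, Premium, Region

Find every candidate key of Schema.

{AgentID, PolicyNo}, {Region}

{Region} is a candidate key since {Region}⁺ = {Adjuster, AgentID, PolicyNo, Premium, Region} covers every attribute.
{AgentID, PolicyNo} is a candidate key since {AgentID, PolicyNo}⁺ = {Adjuster, AgentID, PolicyNo, Premium, Region} covers every attribute.
These are minimal and exhaustive — every other superkey contains one of them.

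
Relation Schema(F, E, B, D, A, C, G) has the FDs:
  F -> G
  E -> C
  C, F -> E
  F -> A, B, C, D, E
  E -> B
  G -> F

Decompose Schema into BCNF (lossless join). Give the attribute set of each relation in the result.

Candidate keys of the original relation: {F}, {G}.
In {A, B, C, D, E, F, G}, {E} is not a superkey ({E}⁺ restricted to this set is {B, C, E}), so split on E -> B, C into {B, C, E} and {A, D, E, F, G}.
{B, C, E} has no BCNF violation.
{A, D, E, F, G} has no BCNF violation.

{A, D, E, F, G}; {B, C, E}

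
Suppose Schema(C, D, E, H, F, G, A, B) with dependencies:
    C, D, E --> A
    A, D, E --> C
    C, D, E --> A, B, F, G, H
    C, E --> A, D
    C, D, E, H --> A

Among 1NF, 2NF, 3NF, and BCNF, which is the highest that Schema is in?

Candidate keys: {A, D, E}, {C, E}. Prime attributes: {A, C, D, E}.
Every FD has a superkey on the left, so the relation is in BCNF.

BCNF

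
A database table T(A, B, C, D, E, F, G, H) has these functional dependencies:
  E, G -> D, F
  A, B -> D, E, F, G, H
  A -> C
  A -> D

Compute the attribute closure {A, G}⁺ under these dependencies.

{A, C, D, G}

Start with {A, G}.
A -> C applies; add {C} → now {A, C, G}.
A -> D applies; add {D} → now {A, C, D, G}.
No further FD applies.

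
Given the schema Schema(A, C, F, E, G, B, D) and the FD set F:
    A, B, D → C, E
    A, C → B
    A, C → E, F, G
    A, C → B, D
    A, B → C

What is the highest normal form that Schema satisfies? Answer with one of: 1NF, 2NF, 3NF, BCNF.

BCNF

Candidate keys: {A, B}, {A, C}. Prime attributes: {A, B, C}.
Every FD has a superkey on the left, so the relation is in BCNF.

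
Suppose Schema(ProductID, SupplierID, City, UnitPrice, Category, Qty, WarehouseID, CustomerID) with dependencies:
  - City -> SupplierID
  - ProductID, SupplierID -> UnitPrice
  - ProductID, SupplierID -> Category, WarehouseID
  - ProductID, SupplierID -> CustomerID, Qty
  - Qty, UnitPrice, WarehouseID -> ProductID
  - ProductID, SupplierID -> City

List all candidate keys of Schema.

{City, ProductID}⁺ = {Category, City, CustomerID, ProductID, Qty, SupplierID, UnitPrice, WarehouseID} — all of the relation — so {City, ProductID} is a candidate key.
{ProductID, SupplierID}⁺ = {Category, City, CustomerID, ProductID, Qty, SupplierID, UnitPrice, WarehouseID} — all of the relation — so {ProductID, SupplierID} is a candidate key.
{City, Qty, UnitPrice, WarehouseID}⁺ = {Category, City, CustomerID, ProductID, Qty, SupplierID, UnitPrice, WarehouseID} — all of the relation — so {City, Qty, UnitPrice, WarehouseID} is a candidate key.
{Qty, SupplierID, UnitPrice, WarehouseID}⁺ = {Category, City, CustomerID, ProductID, Qty, SupplierID, UnitPrice, WarehouseID} — all of the relation — so {Qty, SupplierID, UnitPrice, WarehouseID} is a candidate key.
Any other superkey properly contains one of these, so there are no further candidate keys.

{City, ProductID}, {City, Qty, UnitPrice, WarehouseID}, {ProductID, SupplierID}, {Qty, SupplierID, UnitPrice, WarehouseID}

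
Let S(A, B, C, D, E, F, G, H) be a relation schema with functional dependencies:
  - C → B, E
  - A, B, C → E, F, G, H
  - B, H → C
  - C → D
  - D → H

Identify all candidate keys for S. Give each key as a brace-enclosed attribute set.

No FD produces {A}, so it must be in every candidate key.
{A, C}⁺ = {A, B, C, D, E, F, G, H}, which is every attribute, so {A, C} is a candidate key.
{A, B, D}⁺ = {A, B, C, D, E, F, G, H}, which is every attribute, so {A, B, D} is a candidate key.
{A, B, H}⁺ = {A, B, C, D, E, F, G, H}, which is every attribute, so {A, B, H} is a candidate key.
Any other superkey properly contains one of these, so there are no further candidate keys.

{A, B, D}, {A, B, H}, {A, C}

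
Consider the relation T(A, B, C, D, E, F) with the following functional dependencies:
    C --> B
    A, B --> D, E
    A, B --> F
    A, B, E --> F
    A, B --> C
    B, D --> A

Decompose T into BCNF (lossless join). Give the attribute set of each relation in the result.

Candidate keys of the original relation: {A, B}, {A, C}, {B, D}, {C, D}.
Within {A, B, C, D, E, F}: {C}⁺ ∩ {A, B, C, D, E, F} = {B, C}, not the whole set, so C --> B violates BCNF; decompose into {B, C} and {A, C, D, E, F}.
{B, C} is in BCNF.
{A, C, D, E, F} is in BCNF.

{A, C, D, E, F}; {B, C}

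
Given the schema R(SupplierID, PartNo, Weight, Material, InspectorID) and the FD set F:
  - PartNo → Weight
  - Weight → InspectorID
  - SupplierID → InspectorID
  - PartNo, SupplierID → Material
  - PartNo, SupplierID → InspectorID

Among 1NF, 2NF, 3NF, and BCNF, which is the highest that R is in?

Candidate key: {PartNo, SupplierID}. Prime attributes: {PartNo, SupplierID}.
PartNo → Weight breaks BCNF: {PartNo}⁺ = {InspectorID, PartNo, Weight}, so {PartNo} is not a superkey.
Because {Weight} is non-prime and the left side of PartNo → Weight is not a superkey, the relation is not in 3NF.
Since {PartNo} ⊂ {PartNo, SupplierID} and {PartNo}⁺ ⊇ {InspectorID, Weight} with {InspectorID, Weight} non-prime, there is a partial dependency; 2NF fails.

1NF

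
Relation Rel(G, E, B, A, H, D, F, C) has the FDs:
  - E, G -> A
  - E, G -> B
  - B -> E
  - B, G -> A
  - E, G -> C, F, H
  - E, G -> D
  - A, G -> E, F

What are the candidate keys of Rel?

{G} never appears on the right of any FD, so every key must include it.
{A, G}⁺ = {A, B, C, D, E, F, G, H}, which is every attribute, so {A, G} is a candidate key.
{B, G}⁺ = {A, B, C, D, E, F, G, H}, which is every attribute, so {B, G} is a candidate key.
{E, G}⁺ = {A, B, C, D, E, F, G, H}, which is every attribute, so {E, G} is a candidate key.
Any other superkey properly contains one of these, so there are no further candidate keys.

{A, G}, {B, G}, {E, G}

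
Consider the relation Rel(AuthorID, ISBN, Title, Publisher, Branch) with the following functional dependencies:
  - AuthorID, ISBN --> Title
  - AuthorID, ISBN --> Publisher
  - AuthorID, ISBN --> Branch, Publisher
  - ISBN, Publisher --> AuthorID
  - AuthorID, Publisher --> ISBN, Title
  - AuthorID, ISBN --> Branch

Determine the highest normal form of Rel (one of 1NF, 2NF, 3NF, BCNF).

Candidate keys: {AuthorID, ISBN}, {AuthorID, Publisher}, {ISBN, Publisher}. Prime attributes: {AuthorID, ISBN, Publisher}.
Each dependency's left side is a superkey — BCNF holds.

BCNF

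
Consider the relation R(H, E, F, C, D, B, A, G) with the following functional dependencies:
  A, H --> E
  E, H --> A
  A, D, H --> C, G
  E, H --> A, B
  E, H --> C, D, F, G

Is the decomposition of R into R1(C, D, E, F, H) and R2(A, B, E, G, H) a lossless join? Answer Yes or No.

Yes

R1 ∩ R2 = {E, H}; its closure under F is {A, B, C, D, E, F, G, H}.
This includes all of R1, so the common attributes are a superkey of R1 — the join is lossless.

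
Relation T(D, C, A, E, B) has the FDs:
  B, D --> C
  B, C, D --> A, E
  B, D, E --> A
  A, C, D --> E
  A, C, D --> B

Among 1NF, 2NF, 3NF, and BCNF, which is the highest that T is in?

Candidate keys: {A, C, D}, {B, D}. Prime attributes: {A, B, C, D}.
Every FD has a superkey on the left, so the relation is in BCNF.

BCNF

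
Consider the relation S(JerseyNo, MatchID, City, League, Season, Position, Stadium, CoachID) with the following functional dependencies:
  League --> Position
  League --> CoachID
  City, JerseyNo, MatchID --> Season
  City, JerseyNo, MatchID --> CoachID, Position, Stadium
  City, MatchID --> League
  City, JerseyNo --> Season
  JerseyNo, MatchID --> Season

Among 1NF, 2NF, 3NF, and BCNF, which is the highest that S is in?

Candidate key: {City, JerseyNo, MatchID}. Prime attributes: {City, JerseyNo, MatchID}.
League --> Position breaks BCNF: {League}⁺ = {CoachID, League, Position}, so {League} is not a superkey.
Because {Position} is non-prime and the left side of League --> Position is not a superkey, the relation is not in 3NF.
{City, JerseyNo} is a proper subset of the key {City, JerseyNo, MatchID}, and {City, JerseyNo}⁺ contains the non-prime attribute {Season} — a partial dependency, so 2NF is violated.

1NF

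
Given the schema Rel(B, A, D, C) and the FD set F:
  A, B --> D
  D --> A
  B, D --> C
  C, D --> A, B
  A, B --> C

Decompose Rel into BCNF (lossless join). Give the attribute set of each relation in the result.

{A, D}; {B, C, D}

Candidate keys of the original relation: {A, B}, {B, D}, {C, D}.
In {A, B, C, D}, {D} is not a superkey ({D}⁺ restricted to this set is {A, D}), so split on D --> A into {A, D} and {B, C, D}.
{A, D} is in BCNF.
{B, C, D} is in BCNF.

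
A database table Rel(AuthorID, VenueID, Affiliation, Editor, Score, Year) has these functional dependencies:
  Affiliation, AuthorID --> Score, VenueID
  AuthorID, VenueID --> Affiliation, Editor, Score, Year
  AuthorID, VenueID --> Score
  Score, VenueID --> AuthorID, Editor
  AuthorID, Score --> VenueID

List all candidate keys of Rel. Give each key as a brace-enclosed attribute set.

{Affiliation, AuthorID}, {AuthorID, Score}, {AuthorID, VenueID}, {Score, VenueID}

Closure of {Affiliation, AuthorID} is {Affiliation, AuthorID, Editor, Score, VenueID, Year}, the whole schema; {Affiliation, AuthorID} is a candidate key.
Closure of {AuthorID, Score} is {Affiliation, AuthorID, Editor, Score, VenueID, Year}, the whole schema; {AuthorID, Score} is a candidate key.
Closure of {AuthorID, VenueID} is {Affiliation, AuthorID, Editor, Score, VenueID, Year}, the whole schema; {AuthorID, VenueID} is a candidate key.
Closure of {Score, VenueID} is {Affiliation, AuthorID, Editor, Score, VenueID, Year}, the whole schema; {Score, VenueID} is a candidate key.
Any other superkey properly contains one of these, so there are no further candidate keys.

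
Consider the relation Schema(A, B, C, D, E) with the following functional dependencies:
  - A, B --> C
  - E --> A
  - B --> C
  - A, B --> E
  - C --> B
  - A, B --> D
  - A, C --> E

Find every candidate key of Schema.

{A, B}, {A, C}, {B, E}, {C, E}

{A, B}⁺ = {A, B, C, D, E}, which is every attribute, so {A, B} is a candidate key.
{A, C}⁺ = {A, B, C, D, E}, which is every attribute, so {A, C} is a candidate key.
{B, E}⁺ = {A, B, C, D, E}, which is every attribute, so {B, E} is a candidate key.
{C, E}⁺ = {A, B, C, D, E}, which is every attribute, so {C, E} is a candidate key.
Any other superkey properly contains one of these, so there are no further candidate keys.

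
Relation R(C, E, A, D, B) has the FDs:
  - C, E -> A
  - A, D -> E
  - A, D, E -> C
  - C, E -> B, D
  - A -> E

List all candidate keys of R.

{A, C}, {A, D}, {C, E}

Closure of {A, C} is {A, B, C, D, E}, the whole schema; {A, C} is a candidate key.
Closure of {A, D} is {A, B, C, D, E}, the whole schema; {A, D} is a candidate key.
Closure of {C, E} is {A, B, C, D, E}, the whole schema; {C, E} is a candidate key.
Any other superkey properly contains one of these, so there are no further candidate keys.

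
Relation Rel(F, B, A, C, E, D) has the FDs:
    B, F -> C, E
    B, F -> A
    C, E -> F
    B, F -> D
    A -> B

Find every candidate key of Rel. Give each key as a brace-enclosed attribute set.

{A, F}⁺ = {A, B, C, D, E, F} — all of the relation — so {A, F} is a candidate key.
{B, F}⁺ = {A, B, C, D, E, F} — all of the relation — so {B, F} is a candidate key.
{A, C, E}⁺ = {A, B, C, D, E, F} — all of the relation — so {A, C, E} is a candidate key.
{B, C, E}⁺ = {A, B, C, D, E, F} — all of the relation — so {B, C, E} is a candidate key.
Any other superkey properly contains one of these, so there are no further candidate keys.

{A, C, E}, {A, F}, {B, C, E}, {B, F}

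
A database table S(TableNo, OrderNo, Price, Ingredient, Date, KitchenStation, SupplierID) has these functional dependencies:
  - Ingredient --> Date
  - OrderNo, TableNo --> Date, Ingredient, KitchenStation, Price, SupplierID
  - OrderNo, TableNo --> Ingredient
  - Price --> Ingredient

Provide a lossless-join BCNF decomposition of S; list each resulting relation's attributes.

{Date, Ingredient}; {Ingredient, Price}; {KitchenStation, OrderNo, Price, SupplierID, TableNo}

Candidate key of the original relation: {OrderNo, TableNo}.
In {Date, Ingredient, KitchenStation, OrderNo, Price, SupplierID, TableNo}, {Ingredient} is not a superkey ({Ingredient}⁺ restricted to this set is {Date, Ingredient}), so split on Ingredient --> Date into {Date, Ingredient} and {Ingredient, KitchenStation, OrderNo, Price, SupplierID, TableNo}.
{Date, Ingredient} is in BCNF.
In {Ingredient, KitchenStation, OrderNo, Price, SupplierID, TableNo}, {Price} is not a superkey ({Price}⁺ restricted to this set is {Ingredient, Price}), so split on Price --> Ingredient into {Ingredient, Price} and {KitchenStation, OrderNo, Price, SupplierID, TableNo}.
{Ingredient, Price} is in BCNF.
{KitchenStation, OrderNo, Price, SupplierID, TableNo} is in BCNF.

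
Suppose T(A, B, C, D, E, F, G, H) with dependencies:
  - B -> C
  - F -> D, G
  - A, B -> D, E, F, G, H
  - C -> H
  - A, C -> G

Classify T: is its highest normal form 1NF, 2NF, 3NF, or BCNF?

Candidate key: {A, B}. Prime attributes: {A, B}.
B -> C breaks BCNF: {B}⁺ = {B, C, H}, so {B} is not a superkey.
Because {C} is non-prime and the left side of B -> C is not a superkey, the relation is not in 3NF.
{B} is a proper subset of the key {A, B}, and {B}⁺ contains the non-prime attributes {C, H} — a partial dependency, so 2NF is violated.

1NF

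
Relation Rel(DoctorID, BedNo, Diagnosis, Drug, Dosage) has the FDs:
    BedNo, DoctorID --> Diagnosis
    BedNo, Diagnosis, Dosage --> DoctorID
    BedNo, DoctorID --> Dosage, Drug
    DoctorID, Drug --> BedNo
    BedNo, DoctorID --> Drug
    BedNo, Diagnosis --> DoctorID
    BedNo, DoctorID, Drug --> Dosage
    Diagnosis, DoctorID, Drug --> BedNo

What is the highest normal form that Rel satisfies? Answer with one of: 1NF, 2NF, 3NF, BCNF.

BCNF

Candidate keys: {BedNo, Diagnosis}, {BedNo, DoctorID}, {DoctorID, Drug}. Prime attributes: {BedNo, Diagnosis, DoctorID, Drug}.
The left-hand side of every FD is a superkey, so BCNF is satisfied.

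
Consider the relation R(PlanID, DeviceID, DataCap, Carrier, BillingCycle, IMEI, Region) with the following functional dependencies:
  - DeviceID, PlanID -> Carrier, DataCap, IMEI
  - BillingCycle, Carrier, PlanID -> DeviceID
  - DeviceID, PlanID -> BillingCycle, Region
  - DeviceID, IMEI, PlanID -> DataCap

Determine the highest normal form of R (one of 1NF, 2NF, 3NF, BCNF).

BCNF

Candidate keys: {BillingCycle, Carrier, PlanID}, {DeviceID, PlanID}. Prime attributes: {BillingCycle, Carrier, DeviceID, PlanID}.
The left-hand side of every FD is a superkey, so BCNF is satisfied.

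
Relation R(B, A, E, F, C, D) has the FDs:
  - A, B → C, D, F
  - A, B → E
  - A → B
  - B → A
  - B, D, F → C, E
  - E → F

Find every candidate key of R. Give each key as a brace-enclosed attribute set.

{A}, {B}

{A}⁺ = {A, B, C, D, E, F}, which is every attribute, so {A} is a candidate key.
{B}⁺ = {A, B, C, D, E, F}, which is every attribute, so {B} is a candidate key.
No proper subset of any of these is a key, and no other minimal superkey exists.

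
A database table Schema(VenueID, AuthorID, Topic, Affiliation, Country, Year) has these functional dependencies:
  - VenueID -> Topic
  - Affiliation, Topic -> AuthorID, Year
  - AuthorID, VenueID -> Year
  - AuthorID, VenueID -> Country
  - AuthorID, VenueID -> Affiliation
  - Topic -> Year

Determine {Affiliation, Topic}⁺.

{Affiliation, AuthorID, Topic, Year}

Start with {Affiliation, Topic}.
Affiliation, Topic -> AuthorID, Year applies; add {AuthorID, Year} → now {Affiliation, AuthorID, Topic, Year}.
No further FD applies.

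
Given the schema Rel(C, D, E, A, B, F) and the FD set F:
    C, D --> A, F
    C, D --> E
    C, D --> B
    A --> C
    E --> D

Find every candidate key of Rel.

Closure of {A, D} is {A, B, C, D, E, F}, the whole schema; {A, D} is a candidate key.
Closure of {A, E} is {A, B, C, D, E, F}, the whole schema; {A, E} is a candidate key.
Closure of {C, D} is {A, B, C, D, E, F}, the whole schema; {C, D} is a candidate key.
Closure of {C, E} is {A, B, C, D, E, F}, the whole schema; {C, E} is a candidate key.
These are minimal and exhaustive — every other superkey contains one of them.

{A, D}, {A, E}, {C, D}, {C, E}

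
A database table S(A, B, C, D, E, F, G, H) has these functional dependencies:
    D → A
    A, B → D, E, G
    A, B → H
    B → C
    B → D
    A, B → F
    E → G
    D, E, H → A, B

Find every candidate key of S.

Closure of {B} is {A, B, C, D, E, F, G, H}, the whole schema; {B} is a candidate key.
Closure of {D, E, H} is {A, B, C, D, E, F, G, H}, the whole schema; {D, E, H} is a candidate key.
Any other superkey properly contains one of these, so there are no further candidate keys.

{B}, {D, E, H}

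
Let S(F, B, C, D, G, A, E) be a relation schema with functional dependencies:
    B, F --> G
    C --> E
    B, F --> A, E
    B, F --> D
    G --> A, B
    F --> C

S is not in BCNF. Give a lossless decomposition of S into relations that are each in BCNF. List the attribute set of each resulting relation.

Candidate keys of the original relation: {B, F}, {F, G}.
Within {A, B, C, D, E, F, G}: {C}⁺ ∩ {A, B, C, D, E, F, G} = {C, E}, not the whole set, so C --> E violates BCNF; decompose into {C, E} and {A, B, C, D, F, G}.
{C, E} is in BCNF.
Within {A, B, C, D, F, G}: {G}⁺ ∩ {A, B, C, D, F, G} = {A, B, G}, not the whole set, so G --> A, B violates BCNF; decompose into {A, B, G} and {C, D, F, G}.
{A, B, G} is in BCNF.
Within {C, D, F, G}: {F}⁺ ∩ {C, D, F, G} = {C, F}, not the whole set, so F --> C violates BCNF; decompose into {C, F} and {D, F, G}.
{C, F} is in BCNF.
{D, F, G} is in BCNF.

{A, B, G}; {C, E}; {C, F}; {D, F, G}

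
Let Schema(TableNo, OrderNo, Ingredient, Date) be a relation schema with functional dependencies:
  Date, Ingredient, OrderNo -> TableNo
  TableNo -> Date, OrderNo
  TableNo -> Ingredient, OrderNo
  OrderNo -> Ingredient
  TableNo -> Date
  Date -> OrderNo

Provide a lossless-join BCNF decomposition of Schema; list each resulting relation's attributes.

{Date, OrderNo, TableNo}; {Ingredient, OrderNo}

Candidate keys of the original relation: {Date}, {TableNo}.
In {Date, Ingredient, OrderNo, TableNo}, {OrderNo} is not a superkey ({OrderNo}⁺ restricted to this set is {Ingredient, OrderNo}), so split on OrderNo -> Ingredient into {Ingredient, OrderNo} and {Date, OrderNo, TableNo}.
{Ingredient, OrderNo} is in BCNF.
{Date, OrderNo, TableNo} is in BCNF.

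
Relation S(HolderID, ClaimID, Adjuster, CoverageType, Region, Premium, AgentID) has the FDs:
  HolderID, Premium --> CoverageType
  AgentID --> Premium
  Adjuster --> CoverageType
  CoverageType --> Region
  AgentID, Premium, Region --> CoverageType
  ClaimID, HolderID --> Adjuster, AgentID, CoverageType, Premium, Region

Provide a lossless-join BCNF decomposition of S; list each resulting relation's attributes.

{Adjuster, AgentID, ClaimID, HolderID}; {AgentID, Premium}; {CoverageType, HolderID, Premium}; {CoverageType, Region}

Candidate key of the original relation: {ClaimID, HolderID}.
Within {Adjuster, AgentID, ClaimID, CoverageType, HolderID, Premium, Region}: {HolderID, Premium}⁺ ∩ {Adjuster, AgentID, ClaimID, CoverageType, HolderID, Premium, Region} = {CoverageType, HolderID, Premium, Region}, not the whole set, so HolderID, Premium --> CoverageType, Region violates BCNF; decompose into {CoverageType, HolderID, Premium, Region} and {Adjuster, AgentID, ClaimID, HolderID, Premium}.
Within {CoverageType, HolderID, Premium, Region}: {CoverageType}⁺ ∩ {CoverageType, HolderID, Premium, Region} = {CoverageType, Region}, not the whole set, so CoverageType --> Region violates BCNF; decompose into {CoverageType, Region} and {CoverageType, HolderID, Premium}.
{CoverageType, Region} has no BCNF violation.
{CoverageType, HolderID, Premium} has no BCNF violation.
Within {Adjuster, AgentID, ClaimID, HolderID, Premium}: {AgentID}⁺ ∩ {Adjuster, AgentID, ClaimID, HolderID, Premium} = {AgentID, Premium}, not the whole set, so AgentID --> Premium violates BCNF; decompose into {AgentID, Premium} and {Adjuster, AgentID, ClaimID, HolderID}.
{AgentID, Premium} has no BCNF violation.
{Adjuster, AgentID, ClaimID, HolderID} has no BCNF violation.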